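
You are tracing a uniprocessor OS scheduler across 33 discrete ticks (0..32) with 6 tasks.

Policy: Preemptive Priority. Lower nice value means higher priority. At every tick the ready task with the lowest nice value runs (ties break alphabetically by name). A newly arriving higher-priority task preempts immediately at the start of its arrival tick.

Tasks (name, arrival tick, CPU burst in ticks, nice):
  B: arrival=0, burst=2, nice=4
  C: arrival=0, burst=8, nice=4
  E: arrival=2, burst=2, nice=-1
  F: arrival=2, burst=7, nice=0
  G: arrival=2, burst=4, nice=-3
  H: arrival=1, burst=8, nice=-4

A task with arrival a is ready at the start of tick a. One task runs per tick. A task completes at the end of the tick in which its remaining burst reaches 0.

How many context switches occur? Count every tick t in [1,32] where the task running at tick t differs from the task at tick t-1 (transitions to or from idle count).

context switches = 7

t=0: ready={B,C} → run B
t=1: ready={B,C,H} → run H
t=2: ready={B,C,E,F,G,H} → run H
t=3: ready={B,C,E,F,G,H} → run H
t=4: ready={B,C,E,F,G,H} → run H
t=5: ready={B,C,E,F,G,H} → run H
t=6: ready={B,C,E,F,G,H} → run H
t=7: ready={B,C,E,F,G,H} → run H
t=8: ready={B,C,E,F,G,H} → run H
t=9: ready={B,C,E,F,G} → run G
t=10: ready={B,C,E,F,G} → run G
t=11: ready={B,C,E,F,G} → run G
t=12: ready={B,C,E,F,G} → run G
t=13: ready={B,C,E,F} → run E
t=14: ready={B,C,E,F} → run E
t=15: ready={B,C,F} → run F
t=16: ready={B,C,F} → run F
t=17: ready={B,C,F} → run F
t=18: ready={B,C,F} → run F
t=19: ready={B,C,F} → run F
t=20: ready={B,C,F} → run F
t=21: ready={B,C,F} → run F
t=22: ready={B,C} → run B
t=23: ready={C} → run C
t=24: ready={C} → run C
t=25: ready={C} → run C
t=26: ready={C} → run C
t=27: ready={C} → run C
t=28: ready={C} → run C
t=29: ready={C} → run C
t=30: ready={C} → run C
t=31: (idle)
t=32: (idle)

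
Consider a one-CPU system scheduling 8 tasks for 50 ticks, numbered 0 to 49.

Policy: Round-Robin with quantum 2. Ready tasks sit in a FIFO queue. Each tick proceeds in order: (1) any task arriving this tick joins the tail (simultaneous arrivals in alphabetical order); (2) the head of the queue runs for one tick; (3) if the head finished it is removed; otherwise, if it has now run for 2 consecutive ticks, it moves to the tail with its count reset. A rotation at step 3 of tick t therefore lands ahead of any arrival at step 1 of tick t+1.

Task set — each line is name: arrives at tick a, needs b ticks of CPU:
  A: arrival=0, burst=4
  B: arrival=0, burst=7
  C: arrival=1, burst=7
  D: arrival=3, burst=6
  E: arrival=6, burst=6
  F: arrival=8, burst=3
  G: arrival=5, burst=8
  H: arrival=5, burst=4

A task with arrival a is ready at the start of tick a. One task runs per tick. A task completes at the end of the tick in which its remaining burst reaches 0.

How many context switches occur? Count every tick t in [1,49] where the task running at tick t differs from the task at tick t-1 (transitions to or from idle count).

t=0: queue=[A,B] q_used=0 → run A
t=1: queue=[A,B,C] q_used=1 → run A
t=2: queue=[B,C,A] q_used=0 → run B
t=3: queue=[B,C,A,D] q_used=1 → run B
t=4: queue=[C,A,D,B] q_used=0 → run C
t=5: queue=[C,A,D,B,G,H] q_used=1 → run C
t=6: queue=[A,D,B,G,H,C,E] q_used=0 → run A
t=7: queue=[A,D,B,G,H,C,E] q_used=1 → run A
t=8: queue=[D,B,G,H,C,E,F] q_used=0 → run D
t=9: queue=[D,B,G,H,C,E,F] q_used=1 → run D
t=10: queue=[B,G,H,C,E,F,D] q_used=0 → run B
t=11: queue=[B,G,H,C,E,F,D] q_used=1 → run B
t=12: queue=[G,H,C,E,F,D,B] q_used=0 → run G
t=13: queue=[G,H,C,E,F,D,B] q_used=1 → run G
t=14: queue=[H,C,E,F,D,B,G] q_used=0 → run H
t=15: queue=[H,C,E,F,D,B,G] q_used=1 → run H
t=16: queue=[C,E,F,D,B,G,H] q_used=0 → run C
t=17: queue=[C,E,F,D,B,G,H] q_used=1 → run C
t=18: queue=[E,F,D,B,G,H,C] q_used=0 → run E
t=19: queue=[E,F,D,B,G,H,C] q_used=1 → run E
t=20: queue=[F,D,B,G,H,C,E] q_used=0 → run F
t=21: queue=[F,D,B,G,H,C,E] q_used=1 → run F
t=22: queue=[D,B,G,H,C,E,F] q_used=0 → run D
t=23: queue=[D,B,G,H,C,E,F] q_used=1 → run D
t=24: queue=[B,G,H,C,E,F,D] q_used=0 → run B
t=25: queue=[B,G,H,C,E,F,D] q_used=1 → run B
t=26: queue=[G,H,C,E,F,D,B] q_used=0 → run G
t=27: queue=[G,H,C,E,F,D,B] q_used=1 → run G
t=28: queue=[H,C,E,F,D,B,G] q_used=0 → run H
t=29: queue=[H,C,E,F,D,B,G] q_used=1 → run H
t=30: queue=[C,E,F,D,B,G] q_used=0 → run C
t=31: queue=[C,E,F,D,B,G] q_used=1 → run C
t=32: queue=[E,F,D,B,G,C] q_used=0 → run E
t=33: queue=[E,F,D,B,G,C] q_used=1 → run E
t=34: queue=[F,D,B,G,C,E] q_used=0 → run F
t=35: queue=[D,B,G,C,E] q_used=0 → run D
t=36: queue=[D,B,G,C,E] q_used=1 → run D
t=37: queue=[B,G,C,E] q_used=0 → run B
t=38: queue=[G,C,E] q_used=0 → run G
t=39: queue=[G,C,E] q_used=1 → run G
t=40: queue=[C,E,G] q_used=0 → run C
t=41: queue=[E,G] q_used=0 → run E
t=42: queue=[E,G] q_used=1 → run E
t=43: queue=[G] q_used=0 → run G
t=44: queue=[G] q_used=1 → run G
t=45: (idle)
t=46: (idle)
t=47: (idle)
t=48: (idle)
t=49: (idle)

context switches = 24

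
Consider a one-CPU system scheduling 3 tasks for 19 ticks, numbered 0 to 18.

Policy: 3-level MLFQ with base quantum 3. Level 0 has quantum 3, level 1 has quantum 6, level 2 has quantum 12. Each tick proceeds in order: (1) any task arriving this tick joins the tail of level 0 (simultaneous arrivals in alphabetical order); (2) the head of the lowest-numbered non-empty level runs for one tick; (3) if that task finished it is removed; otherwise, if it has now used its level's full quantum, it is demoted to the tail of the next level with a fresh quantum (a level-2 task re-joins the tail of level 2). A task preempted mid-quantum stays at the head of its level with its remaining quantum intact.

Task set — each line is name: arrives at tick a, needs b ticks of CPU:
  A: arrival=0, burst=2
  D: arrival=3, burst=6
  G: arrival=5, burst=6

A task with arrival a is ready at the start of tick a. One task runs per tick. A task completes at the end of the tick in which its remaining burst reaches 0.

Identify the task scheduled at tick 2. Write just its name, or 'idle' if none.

t=0: L0/L1/L2 = A/-/- → run A
t=1: L0/L1/L2 = A/-/- → run A
t=2: (idle)
t=3: L0/L1/L2 = D/-/- → run D
t=4: L0/L1/L2 = D/-/- → run D
t=5: L0/L1/L2 = DG/-/- → run D
t=6: L0/L1/L2 = G/D/- → run G
t=7: L0/L1/L2 = G/D/- → run G
t=8: L0/L1/L2 = G/D/- → run G
t=9: L0/L1/L2 = -/DG/- → run D
t=10: L0/L1/L2 = -/DG/- → run D
t=11: L0/L1/L2 = -/DG/- → run D
t=12: L0/L1/L2 = -/G/- → run G
t=13: L0/L1/L2 = -/G/- → run G
t=14: L0/L1/L2 = -/G/- → run G
t=15: (idle)
t=16: (idle)
t=17: (idle)
t=18: (idle)

running at tick 2 = idle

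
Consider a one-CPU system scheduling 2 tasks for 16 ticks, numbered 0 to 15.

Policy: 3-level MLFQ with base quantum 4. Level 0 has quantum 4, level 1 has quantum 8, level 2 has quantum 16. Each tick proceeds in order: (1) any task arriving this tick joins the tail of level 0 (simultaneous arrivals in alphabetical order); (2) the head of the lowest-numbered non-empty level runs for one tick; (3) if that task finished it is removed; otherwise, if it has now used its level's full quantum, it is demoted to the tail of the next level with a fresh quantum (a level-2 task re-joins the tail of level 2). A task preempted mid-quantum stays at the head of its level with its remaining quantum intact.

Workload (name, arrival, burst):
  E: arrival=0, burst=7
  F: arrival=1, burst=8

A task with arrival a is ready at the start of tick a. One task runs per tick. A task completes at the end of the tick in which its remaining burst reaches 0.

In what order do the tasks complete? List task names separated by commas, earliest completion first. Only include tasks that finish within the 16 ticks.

t=0: L0/L1/L2 = E/-/- → run E
t=1: L0/L1/L2 = EF/-/- → run E
t=2: L0/L1/L2 = EF/-/- → run E
t=3: L0/L1/L2 = EF/-/- → run E
t=4: L0/L1/L2 = F/E/- → run F
t=5: L0/L1/L2 = F/E/- → run F
t=6: L0/L1/L2 = F/E/- → run F
t=7: L0/L1/L2 = F/E/- → run F
t=8: L0/L1/L2 = -/EF/- → run E
t=9: L0/L1/L2 = -/EF/- → run E
t=10: L0/L1/L2 = -/EF/- → run E
t=11: L0/L1/L2 = -/F/- → run F
t=12: L0/L1/L2 = -/F/- → run F
t=13: L0/L1/L2 = -/F/- → run F
t=14: L0/L1/L2 = -/F/- → run F
t=15: (idle)

completion order = E, F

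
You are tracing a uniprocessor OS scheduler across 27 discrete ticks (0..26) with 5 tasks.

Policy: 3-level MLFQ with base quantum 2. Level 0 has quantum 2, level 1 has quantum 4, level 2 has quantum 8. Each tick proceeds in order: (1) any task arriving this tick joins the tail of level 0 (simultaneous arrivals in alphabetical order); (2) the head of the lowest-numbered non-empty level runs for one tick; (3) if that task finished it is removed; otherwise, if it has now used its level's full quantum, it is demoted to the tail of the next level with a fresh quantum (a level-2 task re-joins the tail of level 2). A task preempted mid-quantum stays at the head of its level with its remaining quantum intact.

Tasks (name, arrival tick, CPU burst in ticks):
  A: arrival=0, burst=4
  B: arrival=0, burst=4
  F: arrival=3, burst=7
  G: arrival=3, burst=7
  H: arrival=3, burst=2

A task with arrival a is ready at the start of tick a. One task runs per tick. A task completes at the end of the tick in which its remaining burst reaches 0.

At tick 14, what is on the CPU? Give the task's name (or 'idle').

t=0: L0/L1/L2 = AB/-/- → run A
t=1: L0/L1/L2 = AB/-/- → run A
t=2: L0/L1/L2 = B/A/- → run B
t=3: L0/L1/L2 = BFGH/A/- → run B
t=4: L0/L1/L2 = FGH/AB/- → run F
t=5: L0/L1/L2 = FGH/AB/- → run F
t=6: L0/L1/L2 = GH/ABF/- → run G
t=7: L0/L1/L2 = GH/ABF/- → run G
t=8: L0/L1/L2 = H/ABFG/- → run H
t=9: L0/L1/L2 = H/ABFG/- → run H
t=10: L0/L1/L2 = -/ABFG/- → run A
t=11: L0/L1/L2 = -/ABFG/- → run A
t=12: L0/L1/L2 = -/BFG/- → run B
t=13: L0/L1/L2 = -/BFG/- → run B
t=14: L0/L1/L2 = -/FG/- → run F
t=15: L0/L1/L2 = -/FG/- → run F
t=16: L0/L1/L2 = -/FG/- → run F
t=17: L0/L1/L2 = -/FG/- → run F
t=18: L0/L1/L2 = -/G/F → run G
t=19: L0/L1/L2 = -/G/F → run G
t=20: L0/L1/L2 = -/G/F → run G
t=21: L0/L1/L2 = -/G/F → run G
t=22: L0/L1/L2 = -/-/FG → run F
t=23: L0/L1/L2 = -/-/G → run G
t=24: (idle)
t=25: (idle)
t=26: (idle)

running at tick 14 = F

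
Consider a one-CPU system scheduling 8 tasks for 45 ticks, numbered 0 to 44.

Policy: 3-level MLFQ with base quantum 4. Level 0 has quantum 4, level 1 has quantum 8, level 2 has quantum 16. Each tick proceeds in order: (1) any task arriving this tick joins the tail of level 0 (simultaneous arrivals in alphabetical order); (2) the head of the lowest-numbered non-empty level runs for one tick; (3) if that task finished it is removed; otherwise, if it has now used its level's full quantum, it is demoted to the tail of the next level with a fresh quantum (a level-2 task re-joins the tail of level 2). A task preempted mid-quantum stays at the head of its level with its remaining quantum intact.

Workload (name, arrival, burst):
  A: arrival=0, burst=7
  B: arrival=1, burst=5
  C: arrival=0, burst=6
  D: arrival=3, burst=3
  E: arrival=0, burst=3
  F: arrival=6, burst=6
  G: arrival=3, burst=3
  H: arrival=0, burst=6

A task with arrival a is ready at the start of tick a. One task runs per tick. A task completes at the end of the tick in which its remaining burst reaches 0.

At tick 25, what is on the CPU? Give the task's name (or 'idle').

t=0: L0/L1/L2 = ACEH/-/- → run A
t=1: L0/L1/L2 = ACEHB/-/- → run A
t=2: L0/L1/L2 = ACEHB/-/- → run A
t=3: L0/L1/L2 = ACEHBDG/-/- → run A
t=4: L0/L1/L2 = CEHBDG/A/- → run C
t=5: L0/L1/L2 = CEHBDG/A/- → run C
t=6: L0/L1/L2 = CEHBDGF/A/- → run C
t=7: L0/L1/L2 = CEHBDGF/A/- → run C
t=8: L0/L1/L2 = EHBDGF/AC/- → run E
t=9: L0/L1/L2 = EHBDGF/AC/- → run E
t=10: L0/L1/L2 = EHBDGF/AC/- → run E
t=11: L0/L1/L2 = HBDGF/AC/- → run H
t=12: L0/L1/L2 = HBDGF/AC/- → run H
t=13: L0/L1/L2 = HBDGF/AC/- → run H
t=14: L0/L1/L2 = HBDGF/AC/- → run H
t=15: L0/L1/L2 = BDGF/ACH/- → run B
t=16: L0/L1/L2 = BDGF/ACH/- → run B
t=17: L0/L1/L2 = BDGF/ACH/- → run B
t=18: L0/L1/L2 = BDGF/ACH/- → run B
t=19: L0/L1/L2 = DGF/ACHB/- → run D
t=20: L0/L1/L2 = DGF/ACHB/- → run D
t=21: L0/L1/L2 = DGF/ACHB/- → run D
t=22: L0/L1/L2 = GF/ACHB/- → run G
t=23: L0/L1/L2 = GF/ACHB/- → run G
t=24: L0/L1/L2 = GF/ACHB/- → run G
t=25: L0/L1/L2 = F/ACHB/- → run F
t=26: L0/L1/L2 = F/ACHB/- → run F
t=27: L0/L1/L2 = F/ACHB/- → run F
t=28: L0/L1/L2 = F/ACHB/- → run F
t=29: L0/L1/L2 = -/ACHBF/- → run A
t=30: L0/L1/L2 = -/ACHBF/- → run A
t=31: L0/L1/L2 = -/ACHBF/- → run A
t=32: L0/L1/L2 = -/CHBF/- → run C
t=33: L0/L1/L2 = -/CHBF/- → run C
t=34: L0/L1/L2 = -/HBF/- → run H
t=35: L0/L1/L2 = -/HBF/- → run H
t=36: L0/L1/L2 = -/BF/- → run B
t=37: L0/L1/L2 = -/F/- → run F
t=38: L0/L1/L2 = -/F/- → run F
t=39: (idle)
t=40: (idle)
t=41: (idle)
t=42: (idle)
t=43: (idle)
t=44: (idle)

running at tick 25 = F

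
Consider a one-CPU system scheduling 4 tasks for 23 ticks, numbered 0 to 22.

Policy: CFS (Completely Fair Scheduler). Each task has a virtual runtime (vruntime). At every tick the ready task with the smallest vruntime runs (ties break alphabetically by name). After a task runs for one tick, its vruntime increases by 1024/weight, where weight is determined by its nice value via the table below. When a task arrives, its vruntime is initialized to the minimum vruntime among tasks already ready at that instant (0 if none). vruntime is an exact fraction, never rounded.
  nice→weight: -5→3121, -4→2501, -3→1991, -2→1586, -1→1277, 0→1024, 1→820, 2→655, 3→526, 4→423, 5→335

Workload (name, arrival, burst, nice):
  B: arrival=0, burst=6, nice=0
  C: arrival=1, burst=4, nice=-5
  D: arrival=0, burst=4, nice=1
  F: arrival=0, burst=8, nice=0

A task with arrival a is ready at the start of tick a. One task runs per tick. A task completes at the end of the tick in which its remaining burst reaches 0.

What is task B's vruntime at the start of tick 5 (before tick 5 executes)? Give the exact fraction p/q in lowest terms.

t=0: vr[B=0 D=0 F=0] → run B
t=1: vr[B=1 C=0 D=0 F=0] → run C
t=2: vr[B=1 C=1024/3121 D=0 F=0] → run D
t=3: vr[B=1 C=1024/3121 D=256/205 F=0] → run F
t=4: vr[B=1 C=1024/3121 D=256/205 F=1] → run C
t=5: vr[B=1 C=2048/3121 D=256/205 F=1] → run C
t=6: vr[B=1 C=3072/3121 D=256/205 F=1] → run C
t=7: vr[B=1 D=256/205 F=1] → run B
t=8: vr[B=2 D=256/205 F=1] → run F
t=9: vr[B=2 D=256/205 F=2] → run D
t=10: vr[B=2 D=512/205 F=2] → run B
t=11: vr[B=3 D=512/205 F=2] → run F
t=12: vr[B=3 D=512/205 F=3] → run D
t=13: vr[B=3 D=768/205 F=3] → run B
t=14: vr[B=4 D=768/205 F=3] → run F
t=15: vr[B=4 D=768/205 F=4] → run D
t=16: vr[B=4 F=4] → run B
t=17: vr[B=5 F=4] → run F
t=18: vr[B=5 F=5] → run B
t=19: vr[F=5] → run F
t=20: vr[F=6] → run F
t=21: vr[F=7] → run F
t=22: (idle)

vruntime(B, start of tick 5) = 1/1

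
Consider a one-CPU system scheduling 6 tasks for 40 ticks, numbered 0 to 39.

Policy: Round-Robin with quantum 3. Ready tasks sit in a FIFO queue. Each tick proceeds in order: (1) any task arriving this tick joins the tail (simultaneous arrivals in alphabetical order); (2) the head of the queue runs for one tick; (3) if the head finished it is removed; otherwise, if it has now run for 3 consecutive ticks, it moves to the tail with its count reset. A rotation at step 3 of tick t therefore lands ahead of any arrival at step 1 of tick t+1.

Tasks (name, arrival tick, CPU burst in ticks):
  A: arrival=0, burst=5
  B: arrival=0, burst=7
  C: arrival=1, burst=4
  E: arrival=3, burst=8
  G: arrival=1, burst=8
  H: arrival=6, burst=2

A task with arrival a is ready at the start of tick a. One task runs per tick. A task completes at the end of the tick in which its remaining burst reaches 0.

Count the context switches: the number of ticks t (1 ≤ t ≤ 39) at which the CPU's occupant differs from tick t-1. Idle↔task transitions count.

t=0: queue=[A,B] q_used=0 → run A
t=1: queue=[A,B,C,G] q_used=1 → run A
t=2: queue=[A,B,C,G] q_used=2 → run A
t=3: queue=[B,C,G,A,E] q_used=0 → run B
t=4: queue=[B,C,G,A,E] q_used=1 → run B
t=5: queue=[B,C,G,A,E] q_used=2 → run B
t=6: queue=[C,G,A,E,B,H] q_used=0 → run C
t=7: queue=[C,G,A,E,B,H] q_used=1 → run C
t=8: queue=[C,G,A,E,B,H] q_used=2 → run C
t=9: queue=[G,A,E,B,H,C] q_used=0 → run G
t=10: queue=[G,A,E,B,H,C] q_used=1 → run G
t=11: queue=[G,A,E,B,H,C] q_used=2 → run G
t=12: queue=[A,E,B,H,C,G] q_used=0 → run A
t=13: queue=[A,E,B,H,C,G] q_used=1 → run A
t=14: queue=[E,B,H,C,G] q_used=0 → run E
t=15: queue=[E,B,H,C,G] q_used=1 → run E
t=16: queue=[E,B,H,C,G] q_used=2 → run E
t=17: queue=[B,H,C,G,E] q_used=0 → run B
t=18: queue=[B,H,C,G,E] q_used=1 → run B
t=19: queue=[B,H,C,G,E] q_used=2 → run B
t=20: queue=[H,C,G,E,B] q_used=0 → run H
t=21: queue=[H,C,G,E,B] q_used=1 → run H
t=22: queue=[C,G,E,B] q_used=0 → run C
t=23: queue=[G,E,B] q_used=0 → run G
t=24: queue=[G,E,B] q_used=1 → run G
t=25: queue=[G,E,B] q_used=2 → run G
t=26: queue=[E,B,G] q_used=0 → run E
t=27: queue=[E,B,G] q_used=1 → run E
t=28: queue=[E,B,G] q_used=2 → run E
t=29: queue=[B,G,E] q_used=0 → run B
t=30: queue=[G,E] q_used=0 → run G
t=31: queue=[G,E] q_used=1 → run G
t=32: queue=[E] q_used=0 → run E
t=33: queue=[E] q_used=1 → run E
t=34: (idle)
t=35: (idle)
t=36: (idle)
t=37: (idle)
t=38: (idle)
t=39: (idle)

context switches = 14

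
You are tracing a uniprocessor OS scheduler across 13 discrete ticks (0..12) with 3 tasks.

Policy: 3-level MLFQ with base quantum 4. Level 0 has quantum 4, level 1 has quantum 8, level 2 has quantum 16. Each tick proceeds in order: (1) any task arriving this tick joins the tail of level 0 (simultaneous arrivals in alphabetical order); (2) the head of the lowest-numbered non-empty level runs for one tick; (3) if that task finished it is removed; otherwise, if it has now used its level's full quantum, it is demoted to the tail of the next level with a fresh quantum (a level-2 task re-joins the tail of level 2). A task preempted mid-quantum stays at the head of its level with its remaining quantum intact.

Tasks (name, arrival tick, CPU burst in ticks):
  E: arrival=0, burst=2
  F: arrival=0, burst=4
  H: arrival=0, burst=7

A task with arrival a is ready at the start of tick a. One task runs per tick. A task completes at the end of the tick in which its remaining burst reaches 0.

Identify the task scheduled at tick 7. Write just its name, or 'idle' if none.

t=0: L0/L1/L2 = EFH/-/- → run E
t=1: L0/L1/L2 = EFH/-/- → run E
t=2: L0/L1/L2 = FH/-/- → run F
t=3: L0/L1/L2 = FH/-/- → run F
t=4: L0/L1/L2 = FH/-/- → run F
t=5: L0/L1/L2 = FH/-/- → run F
t=6: L0/L1/L2 = H/-/- → run H
t=7: L0/L1/L2 = H/-/- → run H
t=8: L0/L1/L2 = H/-/- → run H
t=9: L0/L1/L2 = H/-/- → run H
t=10: L0/L1/L2 = -/H/- → run H
t=11: L0/L1/L2 = -/H/- → run H
t=12: L0/L1/L2 = -/H/- → run H

running at tick 7 = H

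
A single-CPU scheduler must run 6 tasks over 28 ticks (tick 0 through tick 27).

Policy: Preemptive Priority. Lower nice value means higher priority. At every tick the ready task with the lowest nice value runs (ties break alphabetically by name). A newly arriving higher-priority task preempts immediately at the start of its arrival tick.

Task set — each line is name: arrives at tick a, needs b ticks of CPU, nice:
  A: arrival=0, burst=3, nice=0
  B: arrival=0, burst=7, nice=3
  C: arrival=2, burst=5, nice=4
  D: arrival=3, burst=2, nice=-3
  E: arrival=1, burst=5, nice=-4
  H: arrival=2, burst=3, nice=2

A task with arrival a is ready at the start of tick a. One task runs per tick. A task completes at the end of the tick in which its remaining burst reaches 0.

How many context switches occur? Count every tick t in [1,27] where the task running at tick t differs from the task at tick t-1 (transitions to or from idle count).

t=0: ready={A,B} → run A
t=1: ready={A,B,E} → run E
t=2: ready={A,B,C,E,H} → run E
t=3: ready={A,B,C,D,E,H} → run E
t=4: ready={A,B,C,D,E,H} → run E
t=5: ready={A,B,C,D,E,H} → run E
t=6: ready={A,B,C,D,H} → run D
t=7: ready={A,B,C,D,H} → run D
t=8: ready={A,B,C,H} → run A
t=9: ready={A,B,C,H} → run A
t=10: ready={B,C,H} → run H
t=11: ready={B,C,H} → run H
t=12: ready={B,C,H} → run H
t=13: ready={B,C} → run B
t=14: ready={B,C} → run B
t=15: ready={B,C} → run B
t=16: ready={B,C} → run B
t=17: ready={B,C} → run B
t=18: ready={B,C} → run B
t=19: ready={B,C} → run B
t=20: ready={C} → run C
t=21: ready={C} → run C
t=22: ready={C} → run C
t=23: ready={C} → run C
t=24: ready={C} → run C
t=25: (idle)
t=26: (idle)
t=27: (idle)

context switches = 7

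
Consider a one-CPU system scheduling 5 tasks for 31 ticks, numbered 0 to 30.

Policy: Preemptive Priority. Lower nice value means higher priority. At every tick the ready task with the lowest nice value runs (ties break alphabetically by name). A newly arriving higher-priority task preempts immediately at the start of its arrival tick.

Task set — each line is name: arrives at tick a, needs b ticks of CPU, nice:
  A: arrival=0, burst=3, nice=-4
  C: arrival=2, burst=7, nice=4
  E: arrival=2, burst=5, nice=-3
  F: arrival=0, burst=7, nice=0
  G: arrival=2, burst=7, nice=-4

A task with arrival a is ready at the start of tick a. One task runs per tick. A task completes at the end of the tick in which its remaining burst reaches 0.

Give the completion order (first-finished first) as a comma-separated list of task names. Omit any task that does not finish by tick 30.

t=0: ready={A,F} → run A
t=1: ready={A,F} → run A
t=2: ready={A,C,E,F,G} → run A
t=3: ready={C,E,F,G} → run G
t=4: ready={C,E,F,G} → run G
t=5: ready={C,E,F,G} → run G
t=6: ready={C,E,F,G} → run G
t=7: ready={C,E,F,G} → run G
t=8: ready={C,E,F,G} → run G
t=9: ready={C,E,F,G} → run G
t=10: ready={C,E,F} → run E
t=11: ready={C,E,F} → run E
t=12: ready={C,E,F} → run E
t=13: ready={C,E,F} → run E
t=14: ready={C,E,F} → run E
t=15: ready={C,F} → run F
t=16: ready={C,F} → run F
t=17: ready={C,F} → run F
t=18: ready={C,F} → run F
t=19: ready={C,F} → run F
t=20: ready={C,F} → run F
t=21: ready={C,F} → run F
t=22: ready={C} → run C
t=23: ready={C} → run C
t=24: ready={C} → run C
t=25: ready={C} → run C
t=26: ready={C} → run C
t=27: ready={C} → run C
t=28: ready={C} → run C
t=29: (idle)
t=30: (idle)

completion order = A, G, E, F, C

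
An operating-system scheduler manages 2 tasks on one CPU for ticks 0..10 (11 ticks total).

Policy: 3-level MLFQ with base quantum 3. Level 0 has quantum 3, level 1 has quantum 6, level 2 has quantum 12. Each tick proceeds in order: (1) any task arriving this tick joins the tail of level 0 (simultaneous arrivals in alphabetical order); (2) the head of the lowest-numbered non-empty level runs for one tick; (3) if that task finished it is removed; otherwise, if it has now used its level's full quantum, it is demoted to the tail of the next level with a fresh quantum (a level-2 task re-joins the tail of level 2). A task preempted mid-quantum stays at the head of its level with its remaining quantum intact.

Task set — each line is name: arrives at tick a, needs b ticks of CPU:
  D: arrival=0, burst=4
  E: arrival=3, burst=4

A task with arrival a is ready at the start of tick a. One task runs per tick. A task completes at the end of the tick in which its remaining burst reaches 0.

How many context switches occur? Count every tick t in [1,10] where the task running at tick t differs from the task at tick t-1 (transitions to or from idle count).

t=0: L0/L1/L2 = D/-/- → run D
t=1: L0/L1/L2 = D/-/- → run D
t=2: L0/L1/L2 = D/-/- → run D
t=3: L0/L1/L2 = E/D/- → run E
t=4: L0/L1/L2 = E/D/- → run E
t=5: L0/L1/L2 = E/D/- → run E
t=6: L0/L1/L2 = -/DE/- → run D
t=7: L0/L1/L2 = -/E/- → run E
t=8: (idle)
t=9: (idle)
t=10: (idle)

context switches = 4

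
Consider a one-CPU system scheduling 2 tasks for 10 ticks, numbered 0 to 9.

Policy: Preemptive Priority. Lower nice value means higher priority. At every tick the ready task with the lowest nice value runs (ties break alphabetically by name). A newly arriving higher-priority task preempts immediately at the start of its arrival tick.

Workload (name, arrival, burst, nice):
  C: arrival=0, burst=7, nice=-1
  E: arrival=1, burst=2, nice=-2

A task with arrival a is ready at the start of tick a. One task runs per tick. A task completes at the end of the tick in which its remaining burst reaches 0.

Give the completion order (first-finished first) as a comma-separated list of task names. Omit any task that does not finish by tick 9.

completion order = E, C

t=0: ready={C} → run C
t=1: ready={C,E} → run E
t=2: ready={C,E} → run E
t=3: ready={C} → run C
t=4: ready={C} → run C
t=5: ready={C} → run C
t=6: ready={C} → run C
t=7: ready={C} → run C
t=8: ready={C} → run C
t=9: (idle)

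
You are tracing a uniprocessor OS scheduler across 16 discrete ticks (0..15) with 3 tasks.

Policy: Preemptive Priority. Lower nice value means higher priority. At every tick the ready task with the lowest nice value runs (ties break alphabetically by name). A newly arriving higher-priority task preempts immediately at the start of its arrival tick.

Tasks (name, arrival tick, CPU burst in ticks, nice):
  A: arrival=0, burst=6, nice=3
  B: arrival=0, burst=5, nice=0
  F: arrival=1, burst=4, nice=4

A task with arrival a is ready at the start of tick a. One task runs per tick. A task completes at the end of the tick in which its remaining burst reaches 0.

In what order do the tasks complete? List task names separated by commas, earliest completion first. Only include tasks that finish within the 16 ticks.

t=0: ready={A,B} → run B
t=1: ready={A,B,F} → run B
t=2: ready={A,B,F} → run B
t=3: ready={A,B,F} → run B
t=4: ready={A,B,F} → run B
t=5: ready={A,F} → run A
t=6: ready={A,F} → run A
t=7: ready={A,F} → run A
t=8: ready={A,F} → run A
t=9: ready={A,F} → run A
t=10: ready={A,F} → run A
t=11: ready={F} → run F
t=12: ready={F} → run F
t=13: ready={F} → run F
t=14: ready={F} → run F
t=15: (idle)

completion order = B, A, F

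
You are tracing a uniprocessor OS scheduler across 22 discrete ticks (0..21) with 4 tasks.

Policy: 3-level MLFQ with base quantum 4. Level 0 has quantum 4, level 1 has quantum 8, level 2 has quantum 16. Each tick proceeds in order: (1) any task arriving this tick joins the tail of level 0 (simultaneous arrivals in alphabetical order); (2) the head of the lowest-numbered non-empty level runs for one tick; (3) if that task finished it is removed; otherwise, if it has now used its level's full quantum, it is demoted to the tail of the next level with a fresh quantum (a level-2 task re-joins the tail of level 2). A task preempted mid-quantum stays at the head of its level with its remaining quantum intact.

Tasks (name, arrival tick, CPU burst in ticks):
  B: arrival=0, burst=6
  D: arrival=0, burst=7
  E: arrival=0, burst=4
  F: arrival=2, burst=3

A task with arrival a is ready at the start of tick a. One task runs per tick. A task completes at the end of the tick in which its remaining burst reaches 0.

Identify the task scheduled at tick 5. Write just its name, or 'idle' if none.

running at tick 5 = D

t=0: L0/L1/L2 = BDE/-/- → run B
t=1: L0/L1/L2 = BDE/-/- → run B
t=2: L0/L1/L2 = BDEF/-/- → run B
t=3: L0/L1/L2 = BDEF/-/- → run B
t=4: L0/L1/L2 = DEF/B/- → run D
t=5: L0/L1/L2 = DEF/B/- → run D
t=6: L0/L1/L2 = DEF/B/- → run D
t=7: L0/L1/L2 = DEF/B/- → run D
t=8: L0/L1/L2 = EF/BD/- → run E
t=9: L0/L1/L2 = EF/BD/- → run E
t=10: L0/L1/L2 = EF/BD/- → run E
t=11: L0/L1/L2 = EF/BD/- → run E
t=12: L0/L1/L2 = F/BD/- → run F
t=13: L0/L1/L2 = F/BD/- → run F
t=14: L0/L1/L2 = F/BD/- → run F
t=15: L0/L1/L2 = -/BD/- → run B
t=16: L0/L1/L2 = -/BD/- → run B
t=17: L0/L1/L2 = -/D/- → run D
t=18: L0/L1/L2 = -/D/- → run D
t=19: L0/L1/L2 = -/D/- → run D
t=20: (idle)
t=21: (idle)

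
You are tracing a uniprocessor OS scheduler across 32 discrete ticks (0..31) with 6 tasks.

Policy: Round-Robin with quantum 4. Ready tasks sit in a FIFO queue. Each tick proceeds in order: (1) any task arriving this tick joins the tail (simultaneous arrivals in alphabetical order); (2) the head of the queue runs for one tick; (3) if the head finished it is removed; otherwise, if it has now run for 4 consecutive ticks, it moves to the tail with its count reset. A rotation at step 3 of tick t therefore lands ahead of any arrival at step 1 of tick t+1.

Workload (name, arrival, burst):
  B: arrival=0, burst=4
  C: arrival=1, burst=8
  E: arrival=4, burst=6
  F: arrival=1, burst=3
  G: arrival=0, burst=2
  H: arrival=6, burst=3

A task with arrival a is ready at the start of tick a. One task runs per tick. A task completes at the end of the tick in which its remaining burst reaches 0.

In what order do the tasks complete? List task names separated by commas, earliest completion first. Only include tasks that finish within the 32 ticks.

completion order = B, G, F, H, C, E

t=0: queue=[B,G] q_used=0 → run B
t=1: queue=[B,G,C,F] q_used=1 → run B
t=2: queue=[B,G,C,F] q_used=2 → run B
t=3: queue=[B,G,C,F] q_used=3 → run B
t=4: queue=[G,C,F,E] q_used=0 → run G
t=5: queue=[G,C,F,E] q_used=1 → run G
t=6: queue=[C,F,E,H] q_used=0 → run C
t=7: queue=[C,F,E,H] q_used=1 → run C
t=8: queue=[C,F,E,H] q_used=2 → run C
t=9: queue=[C,F,E,H] q_used=3 → run C
t=10: queue=[F,E,H,C] q_used=0 → run F
t=11: queue=[F,E,H,C] q_used=1 → run F
t=12: queue=[F,E,H,C] q_used=2 → run F
t=13: queue=[E,H,C] q_used=0 → run E
t=14: queue=[E,H,C] q_used=1 → run E
t=15: queue=[E,H,C] q_used=2 → run E
t=16: queue=[E,H,C] q_used=3 → run E
t=17: queue=[H,C,E] q_used=0 → run H
t=18: queue=[H,C,E] q_used=1 → run H
t=19: queue=[H,C,E] q_used=2 → run H
t=20: queue=[C,E] q_used=0 → run C
t=21: queue=[C,E] q_used=1 → run C
t=22: queue=[C,E] q_used=2 → run C
t=23: queue=[C,E] q_used=3 → run C
t=24: queue=[E] q_used=0 → run E
t=25: queue=[E] q_used=1 → run E
t=26: (idle)
t=27: (idle)
t=28: (idle)
t=29: (idle)
t=30: (idle)
t=31: (idle)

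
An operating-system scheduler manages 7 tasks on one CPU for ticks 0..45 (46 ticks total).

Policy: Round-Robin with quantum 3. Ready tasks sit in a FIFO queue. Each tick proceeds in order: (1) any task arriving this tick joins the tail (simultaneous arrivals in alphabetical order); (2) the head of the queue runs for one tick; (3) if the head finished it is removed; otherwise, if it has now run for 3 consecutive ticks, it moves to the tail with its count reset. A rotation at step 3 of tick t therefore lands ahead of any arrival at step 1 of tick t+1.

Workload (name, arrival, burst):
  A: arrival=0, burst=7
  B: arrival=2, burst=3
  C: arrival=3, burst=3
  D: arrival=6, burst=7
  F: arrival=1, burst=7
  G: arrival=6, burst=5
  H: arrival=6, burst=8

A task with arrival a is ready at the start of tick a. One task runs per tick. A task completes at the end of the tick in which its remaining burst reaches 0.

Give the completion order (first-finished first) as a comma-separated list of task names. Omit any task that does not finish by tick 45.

t=0: queue=[A] q_used=0 → run A
t=1: queue=[A,F] q_used=1 → run A
t=2: queue=[A,F,B] q_used=2 → run A
t=3: queue=[F,B,A,C] q_used=0 → run F
t=4: queue=[F,B,A,C] q_used=1 → run F
t=5: queue=[F,B,A,C] q_used=2 → run F
t=6: queue=[B,A,C,F,D,G,H] q_used=0 → run B
t=7: queue=[B,A,C,F,D,G,H] q_used=1 → run B
t=8: queue=[B,A,C,F,D,G,H] q_used=2 → run B
t=9: queue=[A,C,F,D,G,H] q_used=0 → run A
t=10: queue=[A,C,F,D,G,H] q_used=1 → run A
t=11: queue=[A,C,F,D,G,H] q_used=2 → run A
t=12: queue=[C,F,D,G,H,A] q_used=0 → run C
t=13: queue=[C,F,D,G,H,A] q_used=1 → run C
t=14: queue=[C,F,D,G,H,A] q_used=2 → run C
t=15: queue=[F,D,G,H,A] q_used=0 → run F
t=16: queue=[F,D,G,H,A] q_used=1 → run F
t=17: queue=[F,D,G,H,A] q_used=2 → run F
t=18: queue=[D,G,H,A,F] q_used=0 → run D
t=19: queue=[D,G,H,A,F] q_used=1 → run D
t=20: queue=[D,G,H,A,F] q_used=2 → run D
t=21: queue=[G,H,A,F,D] q_used=0 → run G
t=22: queue=[G,H,A,F,D] q_used=1 → run G
t=23: queue=[G,H,A,F,D] q_used=2 → run G
t=24: queue=[H,A,F,D,G] q_used=0 → run H
t=25: queue=[H,A,F,D,G] q_used=1 → run H
t=26: queue=[H,A,F,D,G] q_used=2 → run H
t=27: queue=[A,F,D,G,H] q_used=0 → run A
t=28: queue=[F,D,G,H] q_used=0 → run F
t=29: queue=[D,G,H] q_used=0 → run D
t=30: queue=[D,G,H] q_used=1 → run D
t=31: queue=[D,G,H] q_used=2 → run D
t=32: queue=[G,H,D] q_used=0 → run G
t=33: queue=[G,H,D] q_used=1 → run G
t=34: queue=[H,D] q_used=0 → run H
t=35: queue=[H,D] q_used=1 → run H
t=36: queue=[H,D] q_used=2 → run H
t=37: queue=[D,H] q_used=0 → run D
t=38: queue=[H] q_used=0 → run H
t=39: queue=[H] q_used=1 → run H
t=40: (idle)
t=41: (idle)
t=42: (idle)
t=43: (idle)
t=44: (idle)
t=45: (idle)

completion order = B, C, A, F, G, D, H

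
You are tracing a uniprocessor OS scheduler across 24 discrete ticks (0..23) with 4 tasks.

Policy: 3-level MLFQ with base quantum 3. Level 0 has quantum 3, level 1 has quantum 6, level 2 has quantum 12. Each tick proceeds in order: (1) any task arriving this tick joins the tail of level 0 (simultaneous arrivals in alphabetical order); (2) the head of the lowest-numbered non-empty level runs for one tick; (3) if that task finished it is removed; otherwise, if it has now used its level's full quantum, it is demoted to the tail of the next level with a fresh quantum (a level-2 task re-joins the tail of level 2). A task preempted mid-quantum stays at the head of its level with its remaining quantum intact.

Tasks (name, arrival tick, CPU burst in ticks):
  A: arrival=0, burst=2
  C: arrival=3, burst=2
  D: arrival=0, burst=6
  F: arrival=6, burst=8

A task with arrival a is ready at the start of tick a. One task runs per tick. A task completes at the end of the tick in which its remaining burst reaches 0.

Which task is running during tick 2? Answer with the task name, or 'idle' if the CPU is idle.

t=0: L0/L1/L2 = AD/-/- → run A
t=1: L0/L1/L2 = AD/-/- → run A
t=2: L0/L1/L2 = D/-/- → run D
t=3: L0/L1/L2 = DC/-/- → run D
t=4: L0/L1/L2 = DC/-/- → run D
t=5: L0/L1/L2 = C/D/- → run C
t=6: L0/L1/L2 = CF/D/- → run C
t=7: L0/L1/L2 = F/D/- → run F
t=8: L0/L1/L2 = F/D/- → run F
t=9: L0/L1/L2 = F/D/- → run F
t=10: L0/L1/L2 = -/DF/- → run D
t=11: L0/L1/L2 = -/DF/- → run D
t=12: L0/L1/L2 = -/DF/- → run D
t=13: L0/L1/L2 = -/F/- → run F
t=14: L0/L1/L2 = -/F/- → run F
t=15: L0/L1/L2 = -/F/- → run F
t=16: L0/L1/L2 = -/F/- → run F
t=17: L0/L1/L2 = -/F/- → run F
t=18: (idle)
t=19: (idle)
t=20: (idle)
t=21: (idle)
t=22: (idle)
t=23: (idle)

running at tick 2 = D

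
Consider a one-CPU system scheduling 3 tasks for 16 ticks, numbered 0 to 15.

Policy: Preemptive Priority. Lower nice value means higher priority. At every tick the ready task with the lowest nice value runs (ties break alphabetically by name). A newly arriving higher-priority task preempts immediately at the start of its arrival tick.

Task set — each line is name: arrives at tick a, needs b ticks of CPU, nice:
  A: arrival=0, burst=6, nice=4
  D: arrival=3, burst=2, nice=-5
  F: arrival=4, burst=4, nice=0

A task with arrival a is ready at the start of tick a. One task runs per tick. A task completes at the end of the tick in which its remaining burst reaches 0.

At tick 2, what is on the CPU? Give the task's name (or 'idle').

t=0: ready={A} → run A
t=1: ready={A} → run A
t=2: ready={A} → run A
t=3: ready={A,D} → run D
t=4: ready={A,D,F} → run D
t=5: ready={A,F} → run F
t=6: ready={A,F} → run F
t=7: ready={A,F} → run F
t=8: ready={A,F} → run F
t=9: ready={A} → run A
t=10: ready={A} → run A
t=11: ready={A} → run A
t=12: (idle)
t=13: (idle)
t=14: (idle)
t=15: (idle)

running at tick 2 = A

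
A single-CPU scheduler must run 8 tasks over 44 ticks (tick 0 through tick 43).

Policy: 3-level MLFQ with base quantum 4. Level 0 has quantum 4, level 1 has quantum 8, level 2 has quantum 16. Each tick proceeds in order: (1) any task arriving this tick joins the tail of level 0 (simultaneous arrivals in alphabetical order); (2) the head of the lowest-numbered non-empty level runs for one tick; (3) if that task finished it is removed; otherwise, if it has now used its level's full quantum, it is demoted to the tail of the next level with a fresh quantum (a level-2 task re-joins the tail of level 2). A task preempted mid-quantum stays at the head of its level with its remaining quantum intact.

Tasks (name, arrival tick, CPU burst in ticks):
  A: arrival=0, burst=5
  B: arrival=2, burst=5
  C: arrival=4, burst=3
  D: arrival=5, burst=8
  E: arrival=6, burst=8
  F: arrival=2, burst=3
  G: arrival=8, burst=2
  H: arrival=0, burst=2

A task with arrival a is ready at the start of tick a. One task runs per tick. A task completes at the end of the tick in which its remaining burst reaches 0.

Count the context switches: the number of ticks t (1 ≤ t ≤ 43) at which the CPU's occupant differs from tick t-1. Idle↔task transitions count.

t=0: L0/L1/L2 = AH/-/- → run A
t=1: L0/L1/L2 = AH/-/- → run A
t=2: L0/L1/L2 = AHBF/-/- → run A
t=3: L0/L1/L2 = AHBF/-/- → run A
t=4: L0/L1/L2 = HBFC/A/- → run H
t=5: L0/L1/L2 = HBFCD/A/- → run H
t=6: L0/L1/L2 = BFCDE/A/- → run B
t=7: L0/L1/L2 = BFCDE/A/- → run B
t=8: L0/L1/L2 = BFCDEG/A/- → run B
t=9: L0/L1/L2 = BFCDEG/A/- → run B
t=10: L0/L1/L2 = FCDEG/AB/- → run F
t=11: L0/L1/L2 = FCDEG/AB/- → run F
t=12: L0/L1/L2 = FCDEG/AB/- → run F
t=13: L0/L1/L2 = CDEG/AB/- → run C
t=14: L0/L1/L2 = CDEG/AB/- → run C
t=15: L0/L1/L2 = CDEG/AB/- → run C
t=16: L0/L1/L2 = DEG/AB/- → run D
t=17: L0/L1/L2 = DEG/AB/- → run D
t=18: L0/L1/L2 = DEG/AB/- → run D
t=19: L0/L1/L2 = DEG/AB/- → run D
t=20: L0/L1/L2 = EG/ABD/- → run E
t=21: L0/L1/L2 = EG/ABD/- → run E
t=22: L0/L1/L2 = EG/ABD/- → run E
t=23: L0/L1/L2 = EG/ABD/- → run E
t=24: L0/L1/L2 = G/ABDE/- → run G
t=25: L0/L1/L2 = G/ABDE/- → run G
t=26: L0/L1/L2 = -/ABDE/- → run A
t=27: L0/L1/L2 = -/BDE/- → run B
t=28: L0/L1/L2 = -/DE/- → run D
t=29: L0/L1/L2 = -/DE/- → run D
t=30: L0/L1/L2 = -/DE/- → run D
t=31: L0/L1/L2 = -/DE/- → run D
t=32: L0/L1/L2 = -/E/- → run E
t=33: L0/L1/L2 = -/E/- → run E
t=34: L0/L1/L2 = -/E/- → run E
t=35: L0/L1/L2 = -/E/- → run E
t=36: (idle)
t=37: (idle)
t=38: (idle)
t=39: (idle)
t=40: (idle)
t=41: (idle)
t=42: (idle)
t=43: (idle)

context switches = 12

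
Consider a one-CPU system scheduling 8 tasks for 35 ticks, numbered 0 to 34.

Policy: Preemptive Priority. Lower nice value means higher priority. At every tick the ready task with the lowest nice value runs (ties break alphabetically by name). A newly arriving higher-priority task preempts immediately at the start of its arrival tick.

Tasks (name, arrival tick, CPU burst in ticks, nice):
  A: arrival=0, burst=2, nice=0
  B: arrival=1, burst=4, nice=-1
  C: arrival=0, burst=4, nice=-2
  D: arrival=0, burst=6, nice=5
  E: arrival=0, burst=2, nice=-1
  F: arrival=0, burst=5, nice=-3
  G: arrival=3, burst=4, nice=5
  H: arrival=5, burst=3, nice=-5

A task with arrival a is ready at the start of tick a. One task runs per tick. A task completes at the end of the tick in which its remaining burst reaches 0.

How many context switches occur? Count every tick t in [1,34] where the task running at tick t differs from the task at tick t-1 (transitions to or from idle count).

t=0: ready={A,C,D,E,F} → run F
t=1: ready={A,B,C,D,E,F} → run F
t=2: ready={A,B,C,D,E,F} → run F
t=3: ready={A,B,C,D,E,F,G} → run F
t=4: ready={A,B,C,D,E,F,G} → run F
t=5: ready={A,B,C,D,E,G,H} → run H
t=6: ready={A,B,C,D,E,G,H} → run H
t=7: ready={A,B,C,D,E,G,H} → run H
t=8: ready={A,B,C,D,E,G} → run C
t=9: ready={A,B,C,D,E,G} → run C
t=10: ready={A,B,C,D,E,G} → run C
t=11: ready={A,B,C,D,E,G} → run C
t=12: ready={A,B,D,E,G} → run B
t=13: ready={A,B,D,E,G} → run B
t=14: ready={A,B,D,E,G} → run B
t=15: ready={A,B,D,E,G} → run B
t=16: ready={A,D,E,G} → run E
t=17: ready={A,D,E,G} → run E
t=18: ready={A,D,G} → run A
t=19: ready={A,D,G} → run A
t=20: ready={D,G} → run D
t=21: ready={D,G} → run D
t=22: ready={D,G} → run D
t=23: ready={D,G} → run D
t=24: ready={D,G} → run D
t=25: ready={D,G} → run D
t=26: ready={G} → run G
t=27: ready={G} → run G
t=28: ready={G} → run G
t=29: ready={G} → run G
t=30: (idle)
t=31: (idle)
t=32: (idle)
t=33: (idle)
t=34: (idle)

context switches = 8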